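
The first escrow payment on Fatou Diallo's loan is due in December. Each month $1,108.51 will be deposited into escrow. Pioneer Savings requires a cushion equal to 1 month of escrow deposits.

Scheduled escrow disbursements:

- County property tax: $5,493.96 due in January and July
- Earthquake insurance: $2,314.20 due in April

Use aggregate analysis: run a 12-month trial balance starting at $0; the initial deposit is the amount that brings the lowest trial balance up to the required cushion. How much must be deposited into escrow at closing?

$5,542.55

Cushion = 1 × $1,108.51 = $1,108.51
Trial balance (start $0, +$1,108.51 each month, − disbursements):
  Dec: +$1,108.51 → $1,108.51
  Jan: +$1,108.51 − $5,493.96 → -$3,276.94
  Feb: +$1,108.51 → -$2,168.43
  Mar: +$1,108.51 → -$1,059.92
  Apr: +$1,108.51 − $2,314.20 → -$2,265.61
  May: +$1,108.51 → -$1,157.10
  Jun: +$1,108.51 → -$48.59
  Jul: +$1,108.51 − $5,493.96 → -$4,434.04
  Aug: +$1,108.51 → -$3,325.53
  Sep: +$1,108.51 → -$2,217.02
  Oct: +$1,108.51 → -$1,108.51
  Nov: +$1,108.51 → $0.00
Lowest trial balance = -$4,434.04 (Jul)
Initial deposit = cushion − low point = $1,108.51 − (-$4,434.04) = $5,542.55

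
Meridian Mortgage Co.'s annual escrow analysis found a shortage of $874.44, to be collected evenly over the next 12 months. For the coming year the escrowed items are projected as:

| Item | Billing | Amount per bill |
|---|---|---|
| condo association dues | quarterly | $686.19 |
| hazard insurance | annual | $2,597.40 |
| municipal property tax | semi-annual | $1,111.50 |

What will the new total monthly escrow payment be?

$703.30

Condo association dues = $686.19 × 4 = $2,744.76 annually
Hazard insurance = $2,597.40 annually
Municipal property tax = $1,111.50 × 2 = $2,223.00 annually
Annual escrow total = $2,744.76 + $2,597.40 + $2,223.00 = $7,565.16
Per month = $7,565.16 / 12 = $630.43
Shortage spread = $874.44 / 12 = $72.87/mo
Adjusted monthly = $630.43 + $72.87 = $703.30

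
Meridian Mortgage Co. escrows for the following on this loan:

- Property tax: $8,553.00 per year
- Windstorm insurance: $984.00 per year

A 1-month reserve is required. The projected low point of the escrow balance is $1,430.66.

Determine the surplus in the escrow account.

Property tax — $8,553.00/yr
Windstorm insurance — $984.00/yr
Total annual escrow = $8,553.00 + $984.00 = $9,537.00
Monthly escrow = $9,537.00 ÷ 12 = $794.75
Cushion = 1 × $794.75 = $794.75
Surplus = $1,430.66 − $794.75 = $635.91

$635.91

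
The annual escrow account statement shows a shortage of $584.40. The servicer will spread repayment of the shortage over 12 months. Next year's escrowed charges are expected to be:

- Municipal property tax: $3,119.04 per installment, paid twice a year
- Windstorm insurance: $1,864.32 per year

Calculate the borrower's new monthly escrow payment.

$723.90

Municipal property tax: $3,119.04 × 2 = $6,238.08 annually
Windstorm insurance: $1,864.32 annually
Annual escrow total = $8,102.40
Monthly escrow = $8,102.40 / 12 = $675.20
Shortage spread = $584.40 ÷ 12 = $48.70/mo
New monthly escrow = $675.20 + $48.70 = $723.90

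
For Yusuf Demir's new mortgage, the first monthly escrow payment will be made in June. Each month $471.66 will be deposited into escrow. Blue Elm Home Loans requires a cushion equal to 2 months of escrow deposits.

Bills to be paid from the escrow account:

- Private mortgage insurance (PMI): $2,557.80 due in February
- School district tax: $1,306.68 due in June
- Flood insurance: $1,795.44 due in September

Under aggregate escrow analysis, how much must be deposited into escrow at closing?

$2,358.30

Cushion = 2 × $471.66 = $943.32
Trial balance (start $0, +$471.66 each month, − disbursements):
  Jun: +$471.66 − $1,306.68 → -$835.02
  Jul: +$471.66 → -$363.36
  Aug: +$471.66 → $108.30
  Sep: +$471.66 − $1,795.44 → -$1,215.48
  Oct: +$471.66 → -$743.82
  Nov: +$471.66 → -$272.16
  Dec: +$471.66 → $199.50
  Jan: +$471.66 → $671.16
  Feb: +$471.66 − $2,557.80 → -$1,414.98
  Mar: +$471.66 → -$943.32
  Apr: +$471.66 → -$471.66
  May: +$471.66 → $0.00
Lowest trial balance = -$1,414.98 (Feb)
Initial deposit = cushion − low point = $943.32 − (-$1,414.98) = $2,358.30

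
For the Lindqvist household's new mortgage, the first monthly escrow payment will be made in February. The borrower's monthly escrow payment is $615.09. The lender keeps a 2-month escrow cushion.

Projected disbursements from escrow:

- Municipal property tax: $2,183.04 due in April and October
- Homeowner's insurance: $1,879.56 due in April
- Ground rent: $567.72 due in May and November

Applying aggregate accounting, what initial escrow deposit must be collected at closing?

$3,447.51

Cushion = 2 × $615.09 = $1,230.18
Trial balance (start $0, +$615.09 each month, − disbursements):
  Feb: +$615.09 → $615.09
  Mar: +$615.09 → $1,230.18
  Apr: +$615.09 − $4,062.60 → -$2,217.33
  May: +$615.09 − $567.72 → -$2,169.96
  Jun: +$615.09 → -$1,554.87
  Jul: +$615.09 → -$939.78
  Aug: +$615.09 → -$324.69
  Sep: +$615.09 → $290.40
  Oct: +$615.09 − $2,183.04 → -$1,277.55
  Nov: +$615.09 − $567.72 → -$1,230.18
  Dec: +$615.09 → -$615.09
  Jan: +$615.09 → $0.00
Lowest trial balance = -$2,217.33 (Apr)
Initial deposit = cushion − low point = $1,230.18 − (-$2,217.33) = $3,447.51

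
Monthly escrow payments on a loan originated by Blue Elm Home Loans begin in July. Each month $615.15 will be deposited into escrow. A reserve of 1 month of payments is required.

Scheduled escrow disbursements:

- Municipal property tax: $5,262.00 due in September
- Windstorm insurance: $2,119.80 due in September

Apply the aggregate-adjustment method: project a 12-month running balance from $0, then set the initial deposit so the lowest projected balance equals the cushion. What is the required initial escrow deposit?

Cushion = 1 × $615.15 = $615.15
Trial balance (start $0, +$615.15 each month, − disbursements):
  Jul: +$615.15 → $615.15
  Aug: +$615.15 → $1,230.30
  Sep: +$615.15 − $7,381.80 → -$5,536.35
  Oct: +$615.15 → -$4,921.20
  Nov: +$615.15 → -$4,306.05
  Dec: +$615.15 → -$3,690.90
  Jan: +$615.15 → -$3,075.75
  Feb: +$615.15 → -$2,460.60
  Mar: +$615.15 → -$1,845.45
  Apr: +$615.15 → -$1,230.30
  May: +$615.15 → -$615.15
  Jun: +$615.15 → $0.00
Lowest trial balance = -$5,536.35 (Sep)
Initial deposit = cushion − low point = $615.15 − (-$5,536.35) = $6,151.50

$6,151.50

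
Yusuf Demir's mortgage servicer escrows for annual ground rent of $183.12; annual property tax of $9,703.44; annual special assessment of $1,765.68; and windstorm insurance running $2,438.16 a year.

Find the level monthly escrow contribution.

Ground rent = $183.12 annually
Property tax = $9,703.44 annually
Special assessment = $1,765.68 annually
Windstorm insurance = $2,438.16 annually
Annual escrow total = $183.12 + $9,703.44 + $1,765.68 + $2,438.16 = $14,090.40
Monthly = $14,090.40 / 12 = $1,174.20

$1,174.20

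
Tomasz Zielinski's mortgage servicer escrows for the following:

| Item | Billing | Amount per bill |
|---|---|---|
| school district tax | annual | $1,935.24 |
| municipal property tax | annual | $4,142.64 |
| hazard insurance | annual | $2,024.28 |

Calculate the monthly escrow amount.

$675.18

School district tax = $1,935.24 per year
Municipal property tax = $4,142.64 per year
Hazard insurance = $2,024.28 per year
Combined annual = $8,102.16
Base monthly escrow = $8,102.16 ÷ 12 = $675.18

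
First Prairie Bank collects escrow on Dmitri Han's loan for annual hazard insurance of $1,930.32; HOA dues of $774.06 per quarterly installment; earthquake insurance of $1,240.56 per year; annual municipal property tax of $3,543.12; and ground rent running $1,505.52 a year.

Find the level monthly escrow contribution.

Hazard insurance — $1,930.32
HOA dues — $774.06 × 4 = $3,096.24
Earthquake insurance — $1,240.56
Municipal property tax — $3,543.12
Ground rent — $1,505.52
Total per year = $1,930.32 + $3,096.24 + $1,240.56 + $3,543.12 + $1,505.52 = $11,315.76
Monthly escrow = $11,315.76 ÷ 12 = $942.98

$942.98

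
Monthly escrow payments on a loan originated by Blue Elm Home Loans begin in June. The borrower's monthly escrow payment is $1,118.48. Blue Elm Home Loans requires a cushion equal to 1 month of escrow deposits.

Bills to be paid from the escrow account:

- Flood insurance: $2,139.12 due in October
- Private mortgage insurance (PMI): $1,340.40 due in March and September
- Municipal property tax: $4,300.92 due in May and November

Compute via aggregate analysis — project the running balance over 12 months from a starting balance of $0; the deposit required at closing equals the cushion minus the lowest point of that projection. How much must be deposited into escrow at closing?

$2,188.04

Cushion = 1 × $1,118.48 = $1,118.48
Trial balance (start $0, +$1,118.48 each month, − disbursements):
  Jun: +$1,118.48 → $1,118.48
  Jul: +$1,118.48 → $2,236.96
  Aug: +$1,118.48 → $3,355.44
  Sep: +$1,118.48 − $1,340.40 → $3,133.52
  Oct: +$1,118.48 − $2,139.12 → $2,112.88
  Nov: +$1,118.48 − $4,300.92 → -$1,069.56
  Dec: +$1,118.48 → $48.92
  Jan: +$1,118.48 → $1,167.40
  Feb: +$1,118.48 → $2,285.88
  Mar: +$1,118.48 − $1,340.40 → $2,063.96
  Apr: +$1,118.48 → $3,182.44
  May: +$1,118.48 − $4,300.92 → $0.00
Lowest trial balance = -$1,069.56 (Nov)
Initial deposit = cushion − low point = $1,118.48 − (-$1,069.56) = $2,188.04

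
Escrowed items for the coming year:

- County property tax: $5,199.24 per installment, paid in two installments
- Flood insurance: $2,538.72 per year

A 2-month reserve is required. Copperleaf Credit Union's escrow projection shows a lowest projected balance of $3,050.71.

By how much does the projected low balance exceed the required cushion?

$894.51

County property tax = $5,199.24 × 2 = $10,398.48/yr
Flood insurance = $2,538.72/yr
Combined annual = $10,398.48 + $2,538.72 = $12,937.20
Per month = $12,937.20 / 12 = $1,078.10
Required cushion = 2 × $1,078.10 = $2,156.20
Surplus = $3,050.71 − $2,156.20 = $894.51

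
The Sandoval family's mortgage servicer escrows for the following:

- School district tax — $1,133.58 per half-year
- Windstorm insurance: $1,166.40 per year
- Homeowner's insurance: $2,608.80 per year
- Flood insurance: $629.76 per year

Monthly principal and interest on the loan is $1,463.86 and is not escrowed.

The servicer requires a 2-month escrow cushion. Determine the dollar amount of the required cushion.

$1,112.02

School district tax — $1,133.58 × 2 = $2,267.16
Windstorm insurance — $1,166.40
Homeowner's insurance — $2,608.80
Flood insurance — $629.76
Combined annual = $2,267.16 + $1,166.40 + $2,608.80 + $629.76 = $6,672.12
Per month = $6,672.12 ÷ 12 = $556.01
Cushion = 2 × $556.01 = $1,112.02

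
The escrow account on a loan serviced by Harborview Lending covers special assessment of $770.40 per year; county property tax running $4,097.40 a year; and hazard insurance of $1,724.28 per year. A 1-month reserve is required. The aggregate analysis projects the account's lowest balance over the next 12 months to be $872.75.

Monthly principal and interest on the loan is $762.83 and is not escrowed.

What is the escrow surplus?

$323.41

Special assessment: $770.40 per year
County property tax: $4,097.40 per year
Hazard insurance: $1,724.28 per year
Total annual escrow = $6,592.08
Base monthly escrow = $6,592.08 / 12 = $549.34
Required cushion = 1 × $549.34 = $549.34
Excess over cushion: $872.75 − $549.34 = $323.41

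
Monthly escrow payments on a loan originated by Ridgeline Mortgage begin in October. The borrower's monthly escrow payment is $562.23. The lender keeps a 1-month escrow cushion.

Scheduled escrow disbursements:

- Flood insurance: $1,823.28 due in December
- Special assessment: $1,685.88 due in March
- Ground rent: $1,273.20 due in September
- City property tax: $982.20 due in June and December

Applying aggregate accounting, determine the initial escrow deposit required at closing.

$1,681.02

Cushion = 1 × $562.23 = $562.23
Trial balance (start $0, +$562.23 each month, − disbursements):
  Oct: +$562.23 → $562.23
  Nov: +$562.23 → $1,124.46
  Dec: +$562.23 − $2,805.48 → -$1,118.79
  Jan: +$562.23 → -$556.56
  Feb: +$562.23 → $5.67
  Mar: +$562.23 − $1,685.88 → -$1,117.98
  Apr: +$562.23 → -$555.75
  May: +$562.23 → $6.48
  Jun: +$562.23 − $982.20 → -$413.49
  Jul: +$562.23 → $148.74
  Aug: +$562.23 → $710.97
  Sep: +$562.23 − $1,273.20 → $0.00
Lowest trial balance = -$1,118.79 (Dec)
Initial deposit = cushion − low point = $562.23 − (-$1,118.79) = $1,681.02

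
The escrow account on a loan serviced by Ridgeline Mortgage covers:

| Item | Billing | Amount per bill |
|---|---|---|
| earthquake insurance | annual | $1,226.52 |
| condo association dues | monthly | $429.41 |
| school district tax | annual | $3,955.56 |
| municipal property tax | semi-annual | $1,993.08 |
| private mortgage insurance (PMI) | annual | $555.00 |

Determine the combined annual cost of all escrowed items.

Earthquake insurance: $1,226.52 per year
Condo association dues: $429.41 × 12 = $5,152.92 per year
School district tax: $3,955.56 per year
Municipal property tax: $1,993.08 × 2 = $3,986.16 per year
Private mortgage insurance (PMI): $555.00 per year
Combined annual = $1,226.52 + $5,152.92 + $3,955.56 + $3,986.16 + $555.00 = $14,876.16

$14,876.16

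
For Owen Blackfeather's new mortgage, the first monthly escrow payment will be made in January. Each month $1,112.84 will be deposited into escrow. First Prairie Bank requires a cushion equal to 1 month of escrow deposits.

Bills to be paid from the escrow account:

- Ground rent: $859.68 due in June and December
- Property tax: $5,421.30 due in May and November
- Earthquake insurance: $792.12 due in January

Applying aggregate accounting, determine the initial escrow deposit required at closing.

Cushion = 1 × $1,112.84 = $1,112.84
Trial balance (start $0, +$1,112.84 each month, − disbursements):
  Jan: +$1,112.84 − $792.12 → $320.72
  Feb: +$1,112.84 → $1,433.56
  Mar: +$1,112.84 → $2,546.40
  Apr: +$1,112.84 → $3,659.24
  May: +$1,112.84 − $5,421.30 → -$649.22
  Jun: +$1,112.84 − $859.68 → -$396.06
  Jul: +$1,112.84 → $716.78
  Aug: +$1,112.84 → $1,829.62
  Sep: +$1,112.84 → $2,942.46
  Oct: +$1,112.84 → $4,055.30
  Nov: +$1,112.84 − $5,421.30 → -$253.16
  Dec: +$1,112.84 − $859.68 → $0.00
Lowest trial balance = -$649.22 (May)
Initial deposit = cushion − low point = $1,112.84 − (-$649.22) = $1,762.06

$1,762.06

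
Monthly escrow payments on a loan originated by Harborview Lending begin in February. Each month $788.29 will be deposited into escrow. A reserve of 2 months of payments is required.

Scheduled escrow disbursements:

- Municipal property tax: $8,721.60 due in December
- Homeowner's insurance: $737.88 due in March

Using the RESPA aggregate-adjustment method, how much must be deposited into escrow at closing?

$2,364.87

Cushion = 2 × $788.29 = $1,576.58
Trial balance (start $0, +$788.29 each month, − disbursements):
  Feb: +$788.29 → $788.29
  Mar: +$788.29 − $737.88 → $838.70
  Apr: +$788.29 → $1,626.99
  May: +$788.29 → $2,415.28
  Jun: +$788.29 → $3,203.57
  Jul: +$788.29 → $3,991.86
  Aug: +$788.29 → $4,780.15
  Sep: +$788.29 → $5,568.44
  Oct: +$788.29 → $6,356.73
  Nov: +$788.29 → $7,145.02
  Dec: +$788.29 − $8,721.60 → -$788.29
  Jan: +$788.29 → $0.00
Lowest trial balance = -$788.29 (Dec)
Initial deposit = cushion − low point = $1,576.58 − (-$788.29) = $2,364.87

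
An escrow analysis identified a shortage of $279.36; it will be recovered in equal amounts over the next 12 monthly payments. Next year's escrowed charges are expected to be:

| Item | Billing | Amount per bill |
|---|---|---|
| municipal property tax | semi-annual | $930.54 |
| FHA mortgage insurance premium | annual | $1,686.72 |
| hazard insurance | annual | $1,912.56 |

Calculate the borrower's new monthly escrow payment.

$478.31

Municipal property tax = $930.54 × 2 = $1,861.08
FHA mortgage insurance premium = $1,686.72
Hazard insurance = $1,912.56
Yearly total = $1,861.08 + $1,686.72 + $1,912.56 = $5,460.36
Monthly = $5,460.36 / 12 = $455.03
Shortage per month = $279.36 ÷ 12 = $23.28
New monthly escrow = $455.03 + $23.28 = $478.31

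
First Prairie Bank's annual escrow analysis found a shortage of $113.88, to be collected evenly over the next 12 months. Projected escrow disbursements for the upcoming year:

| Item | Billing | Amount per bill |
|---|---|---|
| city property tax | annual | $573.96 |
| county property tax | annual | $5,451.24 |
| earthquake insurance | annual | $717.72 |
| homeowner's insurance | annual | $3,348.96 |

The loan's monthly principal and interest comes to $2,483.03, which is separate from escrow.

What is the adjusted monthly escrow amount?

$850.48

City property tax: $573.96
County property tax: $5,451.24
Earthquake insurance: $717.72
Homeowner's insurance: $3,348.96
Total annual escrow = $10,091.88
Per month = $10,091.88 / 12 = $840.99
Monthly shortage recovery: $113.88 / 12 = $9.49
New monthly escrow = $840.99 + $9.49 = $850.48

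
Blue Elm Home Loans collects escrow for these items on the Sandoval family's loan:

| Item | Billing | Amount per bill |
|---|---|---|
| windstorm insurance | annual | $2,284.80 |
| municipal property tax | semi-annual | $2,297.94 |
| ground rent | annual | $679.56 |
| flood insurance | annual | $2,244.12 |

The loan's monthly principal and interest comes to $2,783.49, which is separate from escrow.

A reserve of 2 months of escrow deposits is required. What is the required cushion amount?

Windstorm insurance — $2,284.80 per year
Municipal property tax — $2,297.94 × 2 = $4,595.88 per year
Ground rent — $679.56 per year
Flood insurance — $2,244.12 per year
Total annual escrow = $2,284.80 + $4,595.88 + $679.56 + $2,244.12 = $9,804.36
Base monthly escrow = $9,804.36 / 12 = $817.03
Cushion = 2 × $817.03 = $1,634.06

$1,634.06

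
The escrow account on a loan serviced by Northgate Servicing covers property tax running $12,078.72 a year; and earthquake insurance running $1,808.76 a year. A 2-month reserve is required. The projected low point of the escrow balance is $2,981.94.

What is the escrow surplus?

$667.36

Property tax = $12,078.72
Earthquake insurance = $1,808.76
Total annual escrow = $13,887.48
Monthly = $13,887.48 / 12 = $1,157.29
Cushion = 2 × $1,157.29 = $2,314.58
Excess over cushion: $2,981.94 − $2,314.58 = $667.36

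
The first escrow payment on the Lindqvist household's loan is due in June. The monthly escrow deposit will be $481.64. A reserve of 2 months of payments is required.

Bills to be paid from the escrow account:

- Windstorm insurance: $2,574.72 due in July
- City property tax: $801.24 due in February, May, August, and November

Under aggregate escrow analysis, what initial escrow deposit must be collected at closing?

Cushion = 2 × $481.64 = $963.28
Trial balance (start $0, +$481.64 each month, − disbursements):
  Jun: +$481.64 → $481.64
  Jul: +$481.64 − $2,574.72 → -$1,611.44
  Aug: +$481.64 − $801.24 → -$1,931.04
  Sep: +$481.64 → -$1,449.40
  Oct: +$481.64 → -$967.76
  Nov: +$481.64 − $801.24 → -$1,287.36
  Dec: +$481.64 → -$805.72
  Jan: +$481.64 → -$324.08
  Feb: +$481.64 − $801.24 → -$643.68
  Mar: +$481.64 → -$162.04
  Apr: +$481.64 → $319.60
  May: +$481.64 − $801.24 → $0.00
Lowest trial balance = -$1,931.04 (Aug)
Initial deposit = cushion − low point = $963.28 − (-$1,931.04) = $2,894.32

$2,894.32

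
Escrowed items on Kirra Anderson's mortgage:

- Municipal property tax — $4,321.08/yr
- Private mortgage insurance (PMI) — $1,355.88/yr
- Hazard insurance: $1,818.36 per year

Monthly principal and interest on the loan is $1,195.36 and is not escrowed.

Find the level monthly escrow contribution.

$624.61

Municipal property tax: $4,321.08 per year
Private mortgage insurance (PMI): $1,355.88 per year
Hazard insurance: $1,818.36 per year
Combined annual = $4,321.08 + $1,355.88 + $1,818.36 = $7,495.32
Base monthly escrow = $7,495.32 ÷ 12 = $624.61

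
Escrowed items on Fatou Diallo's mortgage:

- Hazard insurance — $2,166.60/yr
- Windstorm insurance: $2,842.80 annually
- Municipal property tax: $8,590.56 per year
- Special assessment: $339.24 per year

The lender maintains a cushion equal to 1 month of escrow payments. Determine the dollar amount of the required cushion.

Hazard insurance: $2,166.60/yr
Windstorm insurance: $2,842.80/yr
Municipal property tax: $8,590.56/yr
Special assessment: $339.24/yr
Yearly total = $2,166.60 + $2,842.80 + $8,590.56 + $339.24 = $13,939.20
Monthly escrow = $13,939.20 / 12 = $1,161.60
Cushion = 1 × $1,161.60 = $1,161.60

$1,161.60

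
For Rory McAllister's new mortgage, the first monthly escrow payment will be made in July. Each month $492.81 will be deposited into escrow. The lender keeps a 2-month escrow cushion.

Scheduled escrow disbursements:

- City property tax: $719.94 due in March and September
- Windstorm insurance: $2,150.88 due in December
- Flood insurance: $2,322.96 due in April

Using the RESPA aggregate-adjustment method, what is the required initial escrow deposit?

Cushion = 2 × $492.81 = $985.62
Trial balance (start $0, +$492.81 each month, − disbursements):
  Jul: +$492.81 → $492.81
  Aug: +$492.81 → $985.62
  Sep: +$492.81 − $719.94 → $758.49
  Oct: +$492.81 → $1,251.30
  Nov: +$492.81 → $1,744.11
  Dec: +$492.81 − $2,150.88 → $86.04
  Jan: +$492.81 → $578.85
  Feb: +$492.81 → $1,071.66
  Mar: +$492.81 − $719.94 → $844.53
  Apr: +$492.81 − $2,322.96 → -$985.62
  May: +$492.81 → -$492.81
  Jun: +$492.81 → $0.00
Lowest trial balance = -$985.62 (Apr)
Initial deposit = cushion − low point = $985.62 − (-$985.62) = $1,971.24

$1,971.24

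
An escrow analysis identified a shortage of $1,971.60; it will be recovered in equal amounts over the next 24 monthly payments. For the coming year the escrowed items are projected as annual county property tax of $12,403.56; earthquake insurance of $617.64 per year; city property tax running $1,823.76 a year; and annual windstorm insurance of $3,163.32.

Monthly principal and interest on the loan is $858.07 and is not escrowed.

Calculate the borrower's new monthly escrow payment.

County property tax — $12,403.56 per year
Earthquake insurance — $617.64 per year
City property tax — $1,823.76 per year
Windstorm insurance — $3,163.32 per year
Combined annual = $12,403.56 + $617.64 + $1,823.76 + $3,163.32 = $18,008.28
Base monthly escrow = $18,008.28 / 12 = $1,500.69
Shortage per month = $1,971.60 / 24 = $82.15
Adjusted monthly = $1,500.69 + $82.15 = $1,582.84

$1,582.84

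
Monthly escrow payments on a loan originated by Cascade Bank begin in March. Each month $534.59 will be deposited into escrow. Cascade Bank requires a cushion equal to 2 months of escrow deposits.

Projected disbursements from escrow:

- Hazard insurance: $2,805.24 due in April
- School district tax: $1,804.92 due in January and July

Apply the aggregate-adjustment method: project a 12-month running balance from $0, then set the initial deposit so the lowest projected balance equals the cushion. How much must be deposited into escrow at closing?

Cushion = 2 × $534.59 = $1,069.18
Trial balance (start $0, +$534.59 each month, − disbursements):
  Mar: +$534.59 → $534.59
  Apr: +$534.59 − $2,805.24 → -$1,736.06
  May: +$534.59 → -$1,201.47
  Jun: +$534.59 → -$666.88
  Jul: +$534.59 − $1,804.92 → -$1,937.21
  Aug: +$534.59 → -$1,402.62
  Sep: +$534.59 → -$868.03
  Oct: +$534.59 → -$333.44
  Nov: +$534.59 → $201.15
  Dec: +$534.59 → $735.74
  Jan: +$534.59 − $1,804.92 → -$534.59
  Feb: +$534.59 → $0.00
Lowest trial balance = -$1,937.21 (Jul)
Initial deposit = cushion − low point = $1,069.18 − (-$1,937.21) = $3,006.39

$3,006.39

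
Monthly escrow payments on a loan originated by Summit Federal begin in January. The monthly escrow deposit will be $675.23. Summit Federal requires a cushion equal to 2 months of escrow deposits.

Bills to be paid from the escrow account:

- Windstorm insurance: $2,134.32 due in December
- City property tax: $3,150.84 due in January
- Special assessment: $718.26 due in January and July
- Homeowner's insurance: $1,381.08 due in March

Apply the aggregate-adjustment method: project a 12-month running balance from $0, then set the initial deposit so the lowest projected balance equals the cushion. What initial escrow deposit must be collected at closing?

Cushion = 2 × $675.23 = $1,350.46
Trial balance (start $0, +$675.23 each month, − disbursements):
  Jan: +$675.23 − $3,869.10 → -$3,193.87
  Feb: +$675.23 → -$2,518.64
  Mar: +$675.23 − $1,381.08 → -$3,224.49
  Apr: +$675.23 → -$2,549.26
  May: +$675.23 → -$1,874.03
  Jun: +$675.23 → -$1,198.80
  Jul: +$675.23 − $718.26 → -$1,241.83
  Aug: +$675.23 → -$566.60
  Sep: +$675.23 → $108.63
  Oct: +$675.23 → $783.86
  Nov: +$675.23 → $1,459.09
  Dec: +$675.23 − $2,134.32 → $0.00
Lowest trial balance = -$3,224.49 (Mar)
Initial deposit = cushion − low point = $1,350.46 − (-$3,224.49) = $4,574.95

$4,574.95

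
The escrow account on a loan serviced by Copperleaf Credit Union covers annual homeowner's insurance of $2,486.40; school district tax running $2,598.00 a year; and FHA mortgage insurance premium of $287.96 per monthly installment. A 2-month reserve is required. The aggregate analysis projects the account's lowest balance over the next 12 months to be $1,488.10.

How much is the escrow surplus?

$64.78

Homeowner's insurance: $2,486.40
School district tax: $2,598.00
FHA mortgage insurance premium: $287.96 × 12 = $3,455.52
Total per year = $2,486.40 + $2,598.00 + $3,455.52 = $8,539.92
Monthly = $8,539.92 ÷ 12 = $711.66
Required reserve = 2 × $711.66 = $1,423.32
Excess over cushion: $1,488.10 − $1,423.32 = $64.78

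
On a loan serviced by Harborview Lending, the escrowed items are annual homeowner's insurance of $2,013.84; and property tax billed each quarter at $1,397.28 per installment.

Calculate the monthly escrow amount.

$633.58

Homeowner's insurance: $2,013.84
Property tax: $1,397.28 × 4 = $5,589.12
Total annual escrow = $2,013.84 + $5,589.12 = $7,602.96
Per month = $7,602.96 / 12 = $633.58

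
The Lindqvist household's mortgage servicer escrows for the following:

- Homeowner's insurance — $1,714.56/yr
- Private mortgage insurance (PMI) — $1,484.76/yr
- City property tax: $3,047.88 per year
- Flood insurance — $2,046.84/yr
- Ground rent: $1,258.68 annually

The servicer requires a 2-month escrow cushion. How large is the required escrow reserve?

Homeowner's insurance: $1,714.56/yr
Private mortgage insurance (PMI): $1,484.76/yr
City property tax: $3,047.88/yr
Flood insurance: $2,046.84/yr
Ground rent: $1,258.68/yr
Combined annual = $1,714.56 + $1,484.76 + $3,047.88 + $2,046.84 + $1,258.68 = $9,552.72
Monthly escrow = $9,552.72 / 12 = $796.06
Reserve = 2 × $796.06 = $1,592.12

$1,592.12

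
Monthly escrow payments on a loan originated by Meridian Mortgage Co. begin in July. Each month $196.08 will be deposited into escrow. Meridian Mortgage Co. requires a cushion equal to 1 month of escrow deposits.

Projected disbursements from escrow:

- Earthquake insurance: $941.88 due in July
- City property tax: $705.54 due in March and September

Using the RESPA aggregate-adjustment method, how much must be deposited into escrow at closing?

$1,255.26

Cushion = 1 × $196.08 = $196.08
Trial balance (start $0, +$196.08 each month, − disbursements):
  Jul: +$196.08 − $941.88 → -$745.80
  Aug: +$196.08 → -$549.72
  Sep: +$196.08 − $705.54 → -$1,059.18
  Oct: +$196.08 → -$863.10
  Nov: +$196.08 → -$667.02
  Dec: +$196.08 → -$470.94
  Jan: +$196.08 → -$274.86
  Feb: +$196.08 → -$78.78
  Mar: +$196.08 − $705.54 → -$588.24
  Apr: +$196.08 → -$392.16
  May: +$196.08 → -$196.08
  Jun: +$196.08 → $0.00
Lowest trial balance = -$1,059.18 (Sep)
Initial deposit = cushion − low point = $196.08 − (-$1,059.18) = $1,255.26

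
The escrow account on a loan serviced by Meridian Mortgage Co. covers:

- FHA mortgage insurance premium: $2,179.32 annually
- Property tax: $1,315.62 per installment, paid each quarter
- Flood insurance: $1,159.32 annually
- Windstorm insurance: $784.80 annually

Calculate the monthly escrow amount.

$782.16

FHA mortgage insurance premium = $2,179.32/yr
Property tax = $1,315.62 × 4 = $5,262.48/yr
Flood insurance = $1,159.32/yr
Windstorm insurance = $784.80/yr
Total annual escrow = $9,385.92
Per month = $9,385.92 / 12 = $782.16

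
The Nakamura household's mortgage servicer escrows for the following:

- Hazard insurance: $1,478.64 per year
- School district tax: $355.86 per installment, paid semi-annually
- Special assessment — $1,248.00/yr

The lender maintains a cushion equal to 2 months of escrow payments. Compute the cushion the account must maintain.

Hazard insurance = $1,478.64/yr
School district tax = $355.86 × 2 = $711.72/yr
Special assessment = $1,248.00/yr
Total annual escrow = $1,478.64 + $711.72 + $1,248.00 = $3,438.36
Monthly = $3,438.36 ÷ 12 = $286.53
Cushion = 2 × $286.53 = $573.06

$573.06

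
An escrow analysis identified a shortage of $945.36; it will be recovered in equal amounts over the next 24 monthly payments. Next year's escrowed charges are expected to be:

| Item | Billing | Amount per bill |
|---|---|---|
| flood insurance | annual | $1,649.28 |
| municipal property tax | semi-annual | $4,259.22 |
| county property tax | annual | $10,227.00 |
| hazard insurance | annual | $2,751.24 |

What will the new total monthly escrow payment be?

Flood insurance — $1,649.28 per year
Municipal property tax — $4,259.22 × 2 = $8,518.44 per year
County property tax — $10,227.00 per year
Hazard insurance — $2,751.24 per year
Total annual escrow = $1,649.28 + $8,518.44 + $10,227.00 + $2,751.24 = $23,145.96
Monthly = $23,145.96 ÷ 12 = $1,928.83
Shortage spread = $945.36 ÷ 24 = $39.39/mo
New monthly escrow = $1,928.83 + $39.39 = $1,968.22

$1,968.22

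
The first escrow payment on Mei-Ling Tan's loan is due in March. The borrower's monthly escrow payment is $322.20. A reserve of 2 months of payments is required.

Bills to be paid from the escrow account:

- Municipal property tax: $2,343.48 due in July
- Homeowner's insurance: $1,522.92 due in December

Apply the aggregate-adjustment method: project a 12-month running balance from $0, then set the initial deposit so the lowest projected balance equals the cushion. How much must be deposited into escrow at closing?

Cushion = 2 × $322.20 = $644.40
Trial balance (start $0, +$322.20 each month, − disbursements):
  Mar: +$322.20 → $322.20
  Apr: +$322.20 → $644.40
  May: +$322.20 → $966.60
  Jun: +$322.20 → $1,288.80
  Jul: +$322.20 − $2,343.48 → -$732.48
  Aug: +$322.20 → -$410.28
  Sep: +$322.20 → -$88.08
  Oct: +$322.20 → $234.12
  Nov: +$322.20 → $556.32
  Dec: +$322.20 − $1,522.92 → -$644.40
  Jan: +$322.20 → -$322.20
  Feb: +$322.20 → $0.00
Lowest trial balance = -$732.48 (Jul)
Initial deposit = cushion − low point = $644.40 − (-$732.48) = $1,376.88

$1,376.88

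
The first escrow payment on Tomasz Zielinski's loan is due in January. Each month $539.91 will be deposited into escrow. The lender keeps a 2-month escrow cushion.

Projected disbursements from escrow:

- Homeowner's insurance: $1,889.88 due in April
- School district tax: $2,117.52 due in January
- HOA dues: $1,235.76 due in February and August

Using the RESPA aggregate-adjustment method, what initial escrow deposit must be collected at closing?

$4,163.34

Cushion = 2 × $539.91 = $1,079.82
Trial balance (start $0, +$539.91 each month, − disbursements):
  Jan: +$539.91 − $2,117.52 → -$1,577.61
  Feb: +$539.91 − $1,235.76 → -$2,273.46
  Mar: +$539.91 → -$1,733.55
  Apr: +$539.91 − $1,889.88 → -$3,083.52
  May: +$539.91 → -$2,543.61
  Jun: +$539.91 → -$2,003.70
  Jul: +$539.91 → -$1,463.79
  Aug: +$539.91 − $1,235.76 → -$2,159.64
  Sep: +$539.91 → -$1,619.73
  Oct: +$539.91 → -$1,079.82
  Nov: +$539.91 → -$539.91
  Dec: +$539.91 → $0.00
Lowest trial balance = -$3,083.52 (Apr)
Initial deposit = cushion − low point = $1,079.82 − (-$3,083.52) = $4,163.34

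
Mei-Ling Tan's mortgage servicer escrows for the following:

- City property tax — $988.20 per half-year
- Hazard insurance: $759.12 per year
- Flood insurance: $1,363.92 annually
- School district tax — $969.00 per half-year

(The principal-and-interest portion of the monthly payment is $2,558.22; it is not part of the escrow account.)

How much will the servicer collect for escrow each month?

City property tax — $988.20 × 2 = $1,976.40/yr
Hazard insurance — $759.12/yr
Flood insurance — $1,363.92/yr
School district tax — $969.00 × 2 = $1,938.00/yr
Yearly total = $1,976.40 + $759.12 + $1,363.92 + $1,938.00 = $6,037.44
Base monthly escrow = $6,037.44 ÷ 12 = $503.12

$503.12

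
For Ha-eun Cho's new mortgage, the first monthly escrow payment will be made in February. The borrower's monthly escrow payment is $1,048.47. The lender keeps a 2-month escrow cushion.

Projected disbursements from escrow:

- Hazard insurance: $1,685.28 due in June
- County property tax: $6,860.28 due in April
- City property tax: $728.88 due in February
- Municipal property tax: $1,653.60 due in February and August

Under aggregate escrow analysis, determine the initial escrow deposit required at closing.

Cushion = 2 × $1,048.47 = $2,096.94
Trial balance (start $0, +$1,048.47 each month, − disbursements):
  Feb: +$1,048.47 − $2,382.48 → -$1,334.01
  Mar: +$1,048.47 → -$285.54
  Apr: +$1,048.47 − $6,860.28 → -$6,097.35
  May: +$1,048.47 → -$5,048.88
  Jun: +$1,048.47 − $1,685.28 → -$5,685.69
  Jul: +$1,048.47 → -$4,637.22
  Aug: +$1,048.47 − $1,653.60 → -$5,242.35
  Sep: +$1,048.47 → -$4,193.88
  Oct: +$1,048.47 → -$3,145.41
  Nov: +$1,048.47 → -$2,096.94
  Dec: +$1,048.47 → -$1,048.47
  Jan: +$1,048.47 → $0.00
Lowest trial balance = -$6,097.35 (Apr)
Initial deposit = cushion − low point = $2,096.94 − (-$6,097.35) = $8,194.29

$8,194.29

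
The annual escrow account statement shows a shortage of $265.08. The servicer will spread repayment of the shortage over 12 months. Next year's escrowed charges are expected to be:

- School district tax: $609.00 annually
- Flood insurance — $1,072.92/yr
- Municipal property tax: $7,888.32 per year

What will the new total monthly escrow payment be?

$819.61

School district tax = $609.00 per year
Flood insurance = $1,072.92 per year
Municipal property tax = $7,888.32 per year
Yearly total = $9,570.24
Base monthly escrow = $9,570.24 / 12 = $797.52
Shortage per month = $265.08 / 12 = $22.09
Adjusted monthly = $797.52 + $22.09 = $819.61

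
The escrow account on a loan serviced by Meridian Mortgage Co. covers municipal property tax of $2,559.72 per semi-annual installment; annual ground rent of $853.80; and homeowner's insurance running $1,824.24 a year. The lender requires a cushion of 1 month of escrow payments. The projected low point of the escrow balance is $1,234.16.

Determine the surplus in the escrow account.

$584.37

Municipal property tax: $2,559.72 × 2 = $5,119.44/yr
Ground rent: $853.80/yr
Homeowner's insurance: $1,824.24/yr
Total annual escrow = $7,797.48
Monthly = $7,797.48 ÷ 12 = $649.79
Required reserve = 1 × $649.79 = $649.79
Surplus = $1,234.16 − $649.79 = $584.37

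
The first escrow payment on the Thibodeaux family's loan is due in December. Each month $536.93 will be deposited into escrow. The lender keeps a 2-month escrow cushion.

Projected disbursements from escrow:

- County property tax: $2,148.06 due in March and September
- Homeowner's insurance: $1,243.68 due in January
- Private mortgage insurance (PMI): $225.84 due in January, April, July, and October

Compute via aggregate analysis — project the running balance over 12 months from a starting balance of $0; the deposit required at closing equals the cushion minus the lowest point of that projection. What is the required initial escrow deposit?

$2,543.72

Cushion = 2 × $536.93 = $1,073.86
Trial balance (start $0, +$536.93 each month, − disbursements):
  Dec: +$536.93 → $536.93
  Jan: +$536.93 − $1,469.52 → -$395.66
  Feb: +$536.93 → $141.27
  Mar: +$536.93 − $2,148.06 → -$1,469.86
  Apr: +$536.93 − $225.84 → -$1,158.77
  May: +$536.93 → -$621.84
  Jun: +$536.93 → -$84.91
  Jul: +$536.93 − $225.84 → $226.18
  Aug: +$536.93 → $763.11
  Sep: +$536.93 − $2,148.06 → -$848.02
  Oct: +$536.93 − $225.84 → -$536.93
  Nov: +$536.93 → $0.00
Lowest trial balance = -$1,469.86 (Mar)
Initial deposit = cushion − low point = $1,073.86 − (-$1,469.86) = $2,543.72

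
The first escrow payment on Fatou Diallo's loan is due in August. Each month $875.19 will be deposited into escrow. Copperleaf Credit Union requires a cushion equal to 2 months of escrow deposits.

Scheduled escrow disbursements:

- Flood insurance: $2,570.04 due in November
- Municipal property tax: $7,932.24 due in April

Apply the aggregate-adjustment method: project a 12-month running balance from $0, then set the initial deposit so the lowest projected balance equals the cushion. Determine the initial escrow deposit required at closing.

Cushion = 2 × $875.19 = $1,750.38
Trial balance (start $0, +$875.19 each month, − disbursements):
  Aug: +$875.19 → $875.19
  Sep: +$875.19 → $1,750.38
  Oct: +$875.19 → $2,625.57
  Nov: +$875.19 − $2,570.04 → $930.72
  Dec: +$875.19 → $1,805.91
  Jan: +$875.19 → $2,681.10
  Feb: +$875.19 → $3,556.29
  Mar: +$875.19 → $4,431.48
  Apr: +$875.19 − $7,932.24 → -$2,625.57
  May: +$875.19 → -$1,750.38
  Jun: +$875.19 → -$875.19
  Jul: +$875.19 → $0.00
Lowest trial balance = -$2,625.57 (Apr)
Initial deposit = cushion − low point = $1,750.38 − (-$2,625.57) = $4,375.95

$4,375.95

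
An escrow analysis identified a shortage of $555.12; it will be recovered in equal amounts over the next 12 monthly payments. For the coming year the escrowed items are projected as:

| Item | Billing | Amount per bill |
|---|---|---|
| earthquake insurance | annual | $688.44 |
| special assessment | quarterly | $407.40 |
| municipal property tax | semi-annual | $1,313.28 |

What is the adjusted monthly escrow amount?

$458.31

Earthquake insurance: $688.44 annually
Special assessment: $407.40 × 4 = $1,629.60 annually
Municipal property tax: $1,313.28 × 2 = $2,626.56 annually
Total annual escrow = $4,944.60
Base monthly escrow = $4,944.60 / 12 = $412.05
Monthly shortage recovery: $555.12 ÷ 12 = $46.26
New monthly escrow = $412.05 + $46.26 = $458.31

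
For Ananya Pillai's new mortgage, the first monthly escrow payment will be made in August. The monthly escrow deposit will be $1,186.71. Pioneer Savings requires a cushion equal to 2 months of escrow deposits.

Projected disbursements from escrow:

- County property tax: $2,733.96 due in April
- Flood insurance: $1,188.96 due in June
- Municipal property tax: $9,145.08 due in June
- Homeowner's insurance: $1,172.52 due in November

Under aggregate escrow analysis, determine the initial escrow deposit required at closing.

Cushion = 2 × $1,186.71 = $2,373.42
Trial balance (start $0, +$1,186.71 each month, − disbursements):
  Aug: +$1,186.71 → $1,186.71
  Sep: +$1,186.71 → $2,373.42
  Oct: +$1,186.71 → $3,560.13
  Nov: +$1,186.71 − $1,172.52 → $3,574.32
  Dec: +$1,186.71 → $4,761.03
  Jan: +$1,186.71 → $5,947.74
  Feb: +$1,186.71 → $7,134.45
  Mar: +$1,186.71 → $8,321.16
  Apr: +$1,186.71 − $2,733.96 → $6,773.91
  May: +$1,186.71 → $7,960.62
  Jun: +$1,186.71 − $10,334.04 → -$1,186.71
  Jul: +$1,186.71 → $0.00
Lowest trial balance = -$1,186.71 (Jun)
Initial deposit = cushion − low point = $2,373.42 − (-$1,186.71) = $3,560.13

$3,560.13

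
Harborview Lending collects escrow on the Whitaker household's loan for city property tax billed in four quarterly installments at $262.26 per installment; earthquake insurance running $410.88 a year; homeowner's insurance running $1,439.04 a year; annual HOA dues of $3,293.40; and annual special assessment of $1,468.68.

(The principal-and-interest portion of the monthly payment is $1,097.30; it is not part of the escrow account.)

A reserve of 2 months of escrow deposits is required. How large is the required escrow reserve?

$1,276.84

City property tax: $262.26 × 4 = $1,049.04 per year
Earthquake insurance: $410.88 per year
Homeowner's insurance: $1,439.04 per year
HOA dues: $3,293.40 per year
Special assessment: $1,468.68 per year
Annual escrow total = $1,049.04 + $410.88 + $1,439.04 + $3,293.40 + $1,468.68 = $7,661.04
Monthly = $7,661.04 / 12 = $638.42
Required cushion = 2 × $638.42 = $1,276.84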